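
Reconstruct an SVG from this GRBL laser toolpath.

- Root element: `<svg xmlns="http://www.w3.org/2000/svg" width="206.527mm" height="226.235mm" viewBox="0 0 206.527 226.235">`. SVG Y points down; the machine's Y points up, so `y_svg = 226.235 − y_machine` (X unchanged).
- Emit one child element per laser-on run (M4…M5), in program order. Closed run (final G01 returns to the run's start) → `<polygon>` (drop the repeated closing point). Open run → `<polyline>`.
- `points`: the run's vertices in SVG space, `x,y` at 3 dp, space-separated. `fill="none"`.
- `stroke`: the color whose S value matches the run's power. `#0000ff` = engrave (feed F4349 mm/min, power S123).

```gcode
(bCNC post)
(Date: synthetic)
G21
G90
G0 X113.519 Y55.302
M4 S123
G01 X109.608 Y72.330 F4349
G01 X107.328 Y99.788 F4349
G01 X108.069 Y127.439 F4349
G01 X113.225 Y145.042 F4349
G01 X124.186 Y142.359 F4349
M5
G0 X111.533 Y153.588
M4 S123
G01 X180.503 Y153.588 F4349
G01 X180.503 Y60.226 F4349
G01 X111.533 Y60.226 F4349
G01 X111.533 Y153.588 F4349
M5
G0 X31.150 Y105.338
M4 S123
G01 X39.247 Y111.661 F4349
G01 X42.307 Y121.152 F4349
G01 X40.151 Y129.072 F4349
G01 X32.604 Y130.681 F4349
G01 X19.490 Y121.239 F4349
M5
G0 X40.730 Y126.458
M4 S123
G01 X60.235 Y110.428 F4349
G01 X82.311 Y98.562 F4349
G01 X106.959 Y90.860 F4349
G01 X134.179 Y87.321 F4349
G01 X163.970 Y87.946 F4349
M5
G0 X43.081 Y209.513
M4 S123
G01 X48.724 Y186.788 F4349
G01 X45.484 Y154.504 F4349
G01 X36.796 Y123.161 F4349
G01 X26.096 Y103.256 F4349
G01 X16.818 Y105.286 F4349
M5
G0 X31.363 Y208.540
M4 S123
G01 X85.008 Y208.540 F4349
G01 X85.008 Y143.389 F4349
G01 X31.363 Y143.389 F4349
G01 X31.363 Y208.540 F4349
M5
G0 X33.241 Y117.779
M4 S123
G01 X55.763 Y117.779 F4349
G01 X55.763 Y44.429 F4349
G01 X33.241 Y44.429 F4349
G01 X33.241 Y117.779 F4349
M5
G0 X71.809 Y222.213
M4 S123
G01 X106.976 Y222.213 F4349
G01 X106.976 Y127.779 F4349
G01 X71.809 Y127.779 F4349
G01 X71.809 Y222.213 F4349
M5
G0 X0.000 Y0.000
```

<svg xmlns="http://www.w3.org/2000/svg" width="206.527mm" height="226.235mm" viewBox="0 0 206.527 226.235">
  <polyline points="113.519,170.933 109.608,153.905 107.328,126.447 108.069,98.796 113.225,81.193 124.186,83.876" fill="none" stroke="#0000ff"/>
  <polygon points="111.533,72.647 180.503,72.647 180.503,166.009 111.533,166.009" fill="none" stroke="#0000ff"/>
  <polyline points="31.150,120.897 39.247,114.574 42.307,105.083 40.151,97.163 32.604,95.554 19.490,104.996" fill="none" stroke="#0000ff"/>
  <polyline points="40.730,99.777 60.235,115.807 82.311,127.673 106.959,135.375 134.179,138.914 163.970,138.289" fill="none" stroke="#0000ff"/>
  <polyline points="43.081,16.722 48.724,39.447 45.484,71.731 36.796,103.074 26.096,122.979 16.818,120.949" fill="none" stroke="#0000ff"/>
  <polygon points="31.363,17.695 85.008,17.695 85.008,82.846 31.363,82.846" fill="none" stroke="#0000ff"/>
  <polygon points="33.241,108.456 55.763,108.456 55.763,181.806 33.241,181.806" fill="none" stroke="#0000ff"/>
  <polygon points="71.809,4.022 106.976,4.022 106.976,98.456 71.809,98.456" fill="none" stroke="#0000ff"/>
</svg>

y_svg = 226.235 − y_m. Every run uses S123, so all elements get stroke `#0000ff` (engrave).

[1] open run; points: 113.519,170.933 109.608,153.905 107.328,126.447 108.069,98.796 113.225,81.193 124.186,83.876

[2] closed run; points: 111.533,72.647 180.503,72.647 180.503,166.009 111.533,166.009

[3] open run; points: 31.150,120.897 39.247,114.574 42.307,105.083 40.151,97.163 32.604,95.554 19.490,104.996

[4] open run; points: 40.730,99.777 60.235,115.807 82.311,127.673 106.959,135.375 134.179,138.914 163.970,138.289

[5] open run; points: 43.081,16.722 48.724,39.447 45.484,71.731 36.796,103.074 26.096,122.979 16.818,120.949

[6] closed run; points: 31.363,17.695 85.008,17.695 85.008,82.846 31.363,82.846

[7] closed run; points: 33.241,108.456 55.763,108.456 55.763,181.806 33.241,181.806

[8] closed run; points: 71.809,4.022 106.976,4.022 106.976,98.456 71.809,98.456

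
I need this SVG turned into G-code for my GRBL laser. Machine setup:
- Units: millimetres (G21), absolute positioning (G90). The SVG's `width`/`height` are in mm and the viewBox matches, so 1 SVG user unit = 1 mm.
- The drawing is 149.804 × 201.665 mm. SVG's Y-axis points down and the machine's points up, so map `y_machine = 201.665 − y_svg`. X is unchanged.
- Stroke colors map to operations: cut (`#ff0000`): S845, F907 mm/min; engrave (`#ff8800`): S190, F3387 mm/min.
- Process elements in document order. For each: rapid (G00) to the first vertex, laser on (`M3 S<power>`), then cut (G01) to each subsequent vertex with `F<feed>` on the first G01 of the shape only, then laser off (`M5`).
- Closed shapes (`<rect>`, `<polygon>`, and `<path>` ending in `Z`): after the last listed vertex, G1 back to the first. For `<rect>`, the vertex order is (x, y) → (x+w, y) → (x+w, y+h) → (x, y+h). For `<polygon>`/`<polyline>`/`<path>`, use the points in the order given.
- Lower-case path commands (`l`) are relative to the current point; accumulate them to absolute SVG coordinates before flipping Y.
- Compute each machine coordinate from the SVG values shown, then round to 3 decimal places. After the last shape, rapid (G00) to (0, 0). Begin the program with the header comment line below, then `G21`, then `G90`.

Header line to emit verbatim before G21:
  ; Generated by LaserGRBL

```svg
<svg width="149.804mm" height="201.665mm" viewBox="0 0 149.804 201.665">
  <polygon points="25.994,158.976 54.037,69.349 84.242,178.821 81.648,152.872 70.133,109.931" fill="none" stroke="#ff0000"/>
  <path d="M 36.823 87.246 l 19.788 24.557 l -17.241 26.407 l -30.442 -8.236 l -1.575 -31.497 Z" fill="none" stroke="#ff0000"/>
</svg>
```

Since the viewBox matches the mm dimensions, user units are millimetres directly. The only transform is the Y-flip y_m = 201.665 − y_svg.

Shape 1 is a closed polygon drawn with `<polygon>`. Its stroke #ff0000 means cut at S845, F907. After flipping Y the toolpath is (25.994,42.689) → (54.037,132.316) → (84.242,22.844) → (81.648,48.793) → (70.133,91.734) → (25.994,42.689), returning to the start.

Shape 2 is a regular polygon drawn with `<path>`. Its stroke #ff0000 means cut at S845, F907. After flipping Y the toolpath is (36.823,114.419) → (56.611,89.862) → (39.370,63.455) → (8.928,71.691) → (7.353,103.188) → (36.823,114.419), returning to the start.

; Generated by LaserGRBL
G21
G90
G00 X25.994 Y42.689
M3 S845
G01 X54.037 Y132.316 F907
G01 X84.242 Y22.844
G01 X81.648 Y48.793
G01 X70.133 Y91.734
G01 X25.994 Y42.689
M5
G00 X36.823 Y114.419
M3 S845
G01 X56.611 Y89.862 F907
G01 X39.370 Y63.455
G01 X8.928 Y71.691
G01 X7.353 Y103.188
G01 X36.823 Y114.419
M5
G00 X0.000 Y0.000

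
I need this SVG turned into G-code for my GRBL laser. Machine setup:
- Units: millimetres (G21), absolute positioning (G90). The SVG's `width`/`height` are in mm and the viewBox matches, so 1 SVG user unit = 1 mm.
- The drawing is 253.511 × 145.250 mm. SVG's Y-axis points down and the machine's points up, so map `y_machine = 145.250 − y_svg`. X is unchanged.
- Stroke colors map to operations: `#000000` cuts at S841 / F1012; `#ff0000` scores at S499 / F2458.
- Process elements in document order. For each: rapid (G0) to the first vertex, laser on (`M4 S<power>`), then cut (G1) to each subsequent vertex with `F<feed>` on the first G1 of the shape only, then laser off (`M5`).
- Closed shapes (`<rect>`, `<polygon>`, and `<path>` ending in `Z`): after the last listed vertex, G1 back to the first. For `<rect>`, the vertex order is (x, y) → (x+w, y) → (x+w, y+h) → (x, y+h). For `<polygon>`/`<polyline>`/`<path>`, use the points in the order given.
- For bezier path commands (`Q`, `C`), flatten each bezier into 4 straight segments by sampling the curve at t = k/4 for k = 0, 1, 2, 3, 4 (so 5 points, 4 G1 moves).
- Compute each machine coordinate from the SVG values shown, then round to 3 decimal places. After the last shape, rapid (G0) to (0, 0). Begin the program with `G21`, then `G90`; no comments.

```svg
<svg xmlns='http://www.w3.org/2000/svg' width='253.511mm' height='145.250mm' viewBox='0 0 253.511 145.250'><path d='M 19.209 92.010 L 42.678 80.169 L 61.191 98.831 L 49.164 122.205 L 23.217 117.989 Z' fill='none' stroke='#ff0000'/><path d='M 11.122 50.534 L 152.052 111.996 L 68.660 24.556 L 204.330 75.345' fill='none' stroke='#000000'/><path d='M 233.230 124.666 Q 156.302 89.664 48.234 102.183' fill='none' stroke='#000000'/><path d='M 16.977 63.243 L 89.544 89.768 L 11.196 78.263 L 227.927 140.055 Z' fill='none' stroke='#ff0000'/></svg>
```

G21
G90
G0 X19.209 Y53.240
M4 S499
G1 X42.678 Y65.081 F2458
G1 X61.191 Y46.419
G1 X49.164 Y23.045
G1 X23.217 Y27.261
G1 X19.209 Y53.240
M5
G0 X11.122 Y94.716
M4 S841
G1 X152.052 Y33.254 F1012
G1 X68.660 Y120.694
G1 X204.330 Y69.905
M5
G0 X233.230 Y20.584
M4 S841
G1 X192.820 Y35.115 F1012
G1 X148.517 Y43.706
G1 X100.322 Y46.356
G1 X48.234 Y43.067
M5
G0 X16.977 Y82.007
M4 S499
G1 X89.544 Y55.482 F2458
G1 X11.196 Y66.987
G1 X227.927 Y5.195
G1 X16.977 Y82.007
M5
G0 X0.000 Y0.000

Since the viewBox matches the mm dimensions, user units are millimetres directly. The only transform is the Y-flip y_m = 145.250 − y_svg.

Shape 1 is a regular polygon drawn with `<path>`. Its stroke #ff0000 means score at S499, F2458. After flipping Y the toolpath is (19.209,53.240) → (42.678,65.081) → (61.191,46.419) → (49.164,23.045) → (23.217,27.261) → (19.209,53.240), returning to the start.

Shape 2 is a open polyline drawn with `<path>`. Its stroke #000000 means cut at S841, F1012. After flipping Y the toolpath is (11.122,94.716) → (152.052,33.254) → (68.660,120.694) → (204.330,69.905).

Shape 3 is a quadratic bezier drawn with `<path>`. Its stroke #000000 means cut at S841, F1012. After flipping Y the toolpath is (233.230,20.584) → (192.820,35.115) → (148.517,43.706) → (100.322,46.356) → (48.234,43.067).

Shape 4 is a closed polygon drawn with `<path>`. Its stroke #ff0000 means score at S499, F2458. After flipping Y the toolpath is (16.977,82.007) → (89.544,55.482) → (11.196,66.987) → (227.927,5.195) → (16.977,82.007), returning to the start.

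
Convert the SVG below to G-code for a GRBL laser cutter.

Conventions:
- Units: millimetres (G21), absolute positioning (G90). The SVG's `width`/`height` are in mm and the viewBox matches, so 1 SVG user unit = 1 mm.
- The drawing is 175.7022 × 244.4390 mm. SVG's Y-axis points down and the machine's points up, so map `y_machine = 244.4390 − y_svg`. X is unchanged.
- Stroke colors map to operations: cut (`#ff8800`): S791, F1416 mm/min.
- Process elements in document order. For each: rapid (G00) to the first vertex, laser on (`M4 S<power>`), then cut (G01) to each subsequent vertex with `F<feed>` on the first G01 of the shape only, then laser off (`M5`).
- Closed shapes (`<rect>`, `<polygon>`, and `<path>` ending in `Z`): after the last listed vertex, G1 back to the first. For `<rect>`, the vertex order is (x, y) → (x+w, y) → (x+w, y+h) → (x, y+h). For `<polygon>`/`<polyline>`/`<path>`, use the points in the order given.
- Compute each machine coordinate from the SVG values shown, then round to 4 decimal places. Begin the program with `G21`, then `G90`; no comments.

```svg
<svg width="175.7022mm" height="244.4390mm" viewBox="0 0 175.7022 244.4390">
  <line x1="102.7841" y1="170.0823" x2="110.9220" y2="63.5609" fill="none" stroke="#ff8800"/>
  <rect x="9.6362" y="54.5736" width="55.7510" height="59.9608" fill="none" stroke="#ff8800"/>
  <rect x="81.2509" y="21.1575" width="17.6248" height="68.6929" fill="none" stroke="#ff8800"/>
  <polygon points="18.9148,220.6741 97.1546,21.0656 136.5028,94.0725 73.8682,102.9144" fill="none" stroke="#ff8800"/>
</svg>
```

1 u = 1 mm; y_m = 244.4390 − y.

[1] `<line>` line segment, #ff8800→cut S791 F1416: (102.7841,74.3567) → (110.9220,180.8781)

[2] `<rect>` rectangle, #ff8800→cut S791 F1416: (9.6362,189.8654) → (65.3872,189.8654) → (65.3872,129.9046) → (9.6362,129.9046) → (9.6362,189.8654) (closed)

[3] `<rect>` rectangle, #ff8800→cut S791 F1416: (81.2509,223.2815) → (98.8757,223.2815) → (98.8757,154.5886) → (81.2509,154.5886) → (81.2509,223.2815) (closed)

[4] `<polygon>` closed polygon, #ff8800→cut S791 F1416: (18.9148,23.7649) → (97.1546,223.3734) → (136.5028,150.3665) → (73.8682,141.5246) → (18.9148,23.7649) (closed)

G21
G90
G00 X102.7841 Y74.3567
M4 S791
G01 X110.9220 Y180.8781 F1416
M5
G00 X9.6362 Y189.8654
M4 S791
G01 X65.3872 Y189.8654 F1416
G01 X65.3872 Y129.9046
G01 X9.6362 Y129.9046
G01 X9.6362 Y189.8654
M5
G00 X81.2509 Y223.2815
M4 S791
G01 X98.8757 Y223.2815 F1416
G01 X98.8757 Y154.5886
G01 X81.2509 Y154.5886
G01 X81.2509 Y223.2815
M5
G00 X18.9148 Y23.7649
M4 S791
G01 X97.1546 Y223.3734 F1416
G01 X136.5028 Y150.3665
G01 X73.8682 Y141.5246
G01 X18.9148 Y23.7649
M5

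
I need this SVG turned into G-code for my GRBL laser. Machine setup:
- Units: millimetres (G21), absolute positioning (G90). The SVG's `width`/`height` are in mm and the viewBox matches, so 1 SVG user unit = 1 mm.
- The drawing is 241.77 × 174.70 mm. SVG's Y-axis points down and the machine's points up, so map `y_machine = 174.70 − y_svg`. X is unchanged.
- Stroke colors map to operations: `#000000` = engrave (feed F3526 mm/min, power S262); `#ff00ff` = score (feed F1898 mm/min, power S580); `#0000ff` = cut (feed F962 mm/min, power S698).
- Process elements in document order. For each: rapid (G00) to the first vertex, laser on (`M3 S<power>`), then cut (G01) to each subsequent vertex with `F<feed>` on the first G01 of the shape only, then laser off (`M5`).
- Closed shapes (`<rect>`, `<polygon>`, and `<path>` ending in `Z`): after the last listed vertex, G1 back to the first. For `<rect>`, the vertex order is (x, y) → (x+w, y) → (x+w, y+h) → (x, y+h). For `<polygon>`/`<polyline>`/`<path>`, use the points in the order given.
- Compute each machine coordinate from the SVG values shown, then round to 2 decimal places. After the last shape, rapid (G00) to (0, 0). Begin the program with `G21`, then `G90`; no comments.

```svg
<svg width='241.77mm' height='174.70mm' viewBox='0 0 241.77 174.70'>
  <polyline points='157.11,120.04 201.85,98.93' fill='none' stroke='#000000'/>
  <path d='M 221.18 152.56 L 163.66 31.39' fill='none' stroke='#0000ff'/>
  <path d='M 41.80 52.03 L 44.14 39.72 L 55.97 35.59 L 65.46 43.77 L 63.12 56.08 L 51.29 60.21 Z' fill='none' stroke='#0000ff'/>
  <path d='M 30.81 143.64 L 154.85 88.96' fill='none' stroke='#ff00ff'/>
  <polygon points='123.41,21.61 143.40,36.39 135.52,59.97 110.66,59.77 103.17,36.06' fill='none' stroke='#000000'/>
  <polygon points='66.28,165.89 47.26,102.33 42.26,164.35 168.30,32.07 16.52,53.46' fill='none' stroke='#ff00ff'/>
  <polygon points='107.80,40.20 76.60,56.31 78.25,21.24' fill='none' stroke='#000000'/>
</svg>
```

1 u = 1 mm; y_m = 174.70 − y.

[1] `<polyline>` line segment, #000000→engrave S262 F3526: (157.11,54.66) → (201.85,75.77)

[2] `<path>` line segment, #0000ff→cut S698 F962: (221.18,22.14) → (163.66,143.31)

[3] `<path>` regular polygon, #0000ff→cut S698 F962: (41.80,122.67) → (44.14,134.98) → (55.97,139.11) → (65.46,130.93) → (63.12,118.62) → (51.29,114.49) → (41.80,122.67) (closed)

[4] `<path>` line segment, #ff00ff→score S580 F1898: (30.81,31.06) → (154.85,85.74)

[5] `<polygon>` regular polygon, #000000→engrave S262 F3526: (123.41,153.09) → (143.40,138.31) → (135.52,114.73) → (110.66,114.93) → (103.17,138.64) → (123.41,153.09) (closed)

[6] `<polygon>` closed polygon, #ff00ff→score S580 F1898: (66.28,8.81) → (47.26,72.37) → (42.26,10.35) → (168.30,142.63) → (16.52,121.24) → (66.28,8.81) (closed)

[7] `<polygon>` regular polygon, #000000→engrave S262 F3526: (107.80,134.50) → (76.60,118.39) → (78.25,153.46) → (107.80,134.50) (closed)

G21
G90
G00 X157.11 Y54.66
M3 S262
G01 X201.85 Y75.77 F3526
M5
G00 X221.18 Y22.14
M3 S698
G01 X163.66 Y143.31 F962
M5
G00 X41.80 Y122.67
M3 S698
G01 X44.14 Y134.98 F962
G01 X55.97 Y139.11
G01 X65.46 Y130.93
G01 X63.12 Y118.62
G01 X51.29 Y114.49
G01 X41.80 Y122.67
M5
G00 X30.81 Y31.06
M3 S580
G01 X154.85 Y85.74 F1898
M5
G00 X123.41 Y153.09
M3 S262
G01 X143.40 Y138.31 F3526
G01 X135.52 Y114.73
G01 X110.66 Y114.93
G01 X103.17 Y138.64
G01 X123.41 Y153.09
M5
G00 X66.28 Y8.81
M3 S580
G01 X47.26 Y72.37 F1898
G01 X42.26 Y10.35
G01 X168.30 Y142.63
G01 X16.52 Y121.24
G01 X66.28 Y8.81
M5
G00 X107.80 Y134.50
M3 S262
G01 X76.60 Y118.39 F3526
G01 X78.25 Y153.46
G01 X107.80 Y134.50
M5
G00 X0.00 Y0.00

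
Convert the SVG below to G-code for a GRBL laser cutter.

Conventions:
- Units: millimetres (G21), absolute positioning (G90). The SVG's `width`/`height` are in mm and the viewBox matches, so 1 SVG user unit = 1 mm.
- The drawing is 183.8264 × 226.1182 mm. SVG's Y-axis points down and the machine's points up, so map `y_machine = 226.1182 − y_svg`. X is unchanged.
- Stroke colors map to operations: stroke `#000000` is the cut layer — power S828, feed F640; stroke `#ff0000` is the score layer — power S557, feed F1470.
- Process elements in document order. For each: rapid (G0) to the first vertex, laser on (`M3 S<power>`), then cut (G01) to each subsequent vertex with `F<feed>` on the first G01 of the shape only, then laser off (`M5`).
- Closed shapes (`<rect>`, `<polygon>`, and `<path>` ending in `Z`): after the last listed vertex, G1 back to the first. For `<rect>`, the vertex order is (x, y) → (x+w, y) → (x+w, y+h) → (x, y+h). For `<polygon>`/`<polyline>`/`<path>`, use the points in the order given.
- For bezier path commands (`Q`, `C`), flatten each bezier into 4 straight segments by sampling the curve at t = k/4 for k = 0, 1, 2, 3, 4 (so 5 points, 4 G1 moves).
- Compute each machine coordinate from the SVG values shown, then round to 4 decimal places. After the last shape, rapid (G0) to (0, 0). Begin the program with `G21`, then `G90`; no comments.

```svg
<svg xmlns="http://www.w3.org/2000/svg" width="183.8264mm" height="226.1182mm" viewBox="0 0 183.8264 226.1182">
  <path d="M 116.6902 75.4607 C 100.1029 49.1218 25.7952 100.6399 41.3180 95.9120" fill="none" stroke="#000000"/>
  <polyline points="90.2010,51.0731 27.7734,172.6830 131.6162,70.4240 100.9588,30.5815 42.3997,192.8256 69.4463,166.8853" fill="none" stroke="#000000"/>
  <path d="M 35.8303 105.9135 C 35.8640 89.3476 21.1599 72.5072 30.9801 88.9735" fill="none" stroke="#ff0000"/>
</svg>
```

G21
G90
G0 X116.6902 Y150.6575
M3 S828
G01 X95.7326 Y157.9088 F640
G01 X66.9628 Y148.5360
G01 X44.2136 Y135.1110
G01 X41.3180 Y130.2062
M5
G0 X90.2010 Y175.0451
M3 S828
G01 X27.7734 Y53.4352 F640
G01 X131.6162 Y155.6942
G01 X100.9588 Y195.5367
G01 X42.3997 Y33.2926
G01 X69.4463 Y59.2329
M5
G0 X35.8303 Y120.2047
M3 S557
G01 X33.7057 Y132.1559 F1470
G01 X29.7353 Y141.0618
G01 X27.5998 Y143.7741
G01 X30.9801 Y137.1447
M5
G0 X0.0000 Y0.0000

1 u = 1 mm; y_m = 226.1182 − y.

[1] `<path>` cubic bezier, #000000→cut S828 F640: (116.6902,150.6575) → (95.7326,157.9088) → (66.9628,148.5360) → (44.2136,135.1110) → (41.3180,130.2062)

[2] `<polyline>` open polyline, #000000→cut S828 F640: (90.2010,175.0451) → (27.7734,53.4352) → (131.6162,155.6942) → (100.9588,195.5367) → (42.3997,33.2926) → (69.4463,59.2329)

[3] `<path>` cubic bezier, #ff0000→score S557 F1470: (35.8303,120.2047) → (33.7057,132.1559) → (29.7353,141.0618) → (27.5998,143.7741) → (30.9801,137.1447)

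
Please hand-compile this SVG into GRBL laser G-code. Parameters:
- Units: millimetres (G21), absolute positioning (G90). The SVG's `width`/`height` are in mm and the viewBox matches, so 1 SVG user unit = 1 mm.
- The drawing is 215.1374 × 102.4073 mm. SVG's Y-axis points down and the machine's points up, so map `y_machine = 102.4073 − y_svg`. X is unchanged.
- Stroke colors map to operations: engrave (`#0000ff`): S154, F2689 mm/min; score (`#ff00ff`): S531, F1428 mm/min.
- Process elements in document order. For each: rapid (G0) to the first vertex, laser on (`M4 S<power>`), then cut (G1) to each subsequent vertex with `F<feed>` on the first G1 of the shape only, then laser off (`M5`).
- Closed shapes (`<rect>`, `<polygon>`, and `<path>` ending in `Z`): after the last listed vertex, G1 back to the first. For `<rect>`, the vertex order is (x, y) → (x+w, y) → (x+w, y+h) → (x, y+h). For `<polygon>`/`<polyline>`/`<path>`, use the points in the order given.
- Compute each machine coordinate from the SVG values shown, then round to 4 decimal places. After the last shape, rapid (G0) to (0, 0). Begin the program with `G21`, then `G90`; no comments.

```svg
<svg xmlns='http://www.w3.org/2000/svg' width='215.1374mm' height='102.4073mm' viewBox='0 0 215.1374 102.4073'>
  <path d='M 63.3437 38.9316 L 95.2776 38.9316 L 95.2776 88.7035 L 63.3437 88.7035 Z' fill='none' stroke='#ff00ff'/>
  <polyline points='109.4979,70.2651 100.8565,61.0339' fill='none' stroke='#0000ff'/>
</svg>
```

viewBox `0 0 215.1374 102.4073` with mm width/height → 1 unit = 1 mm. Flip: y_m = 102.4073 − y_svg.

**Shape 1** — `<path>` rectangle, stroke `#ff00ff` → score (S531, F1428). Machine vertices: (63.3437,63.4757) → (95.2776,63.4757) → (95.2776,13.7038) → (63.3437,13.7038) → (63.3437,63.4757). Closed: final G1 returns to the first vertex.

**Shape 2** — `<polyline>` line segment, stroke `#0000ff` → engrave (S154, F2689). Machine vertices: (109.4979,32.1422) → (100.8565,41.3734). Open path.

G21
G90
G0 X63.3437 Y63.4757
M4 S531
G1 X95.2776 Y63.4757 F1428
G1 X95.2776 Y13.7038
G1 X63.3437 Y13.7038
G1 X63.3437 Y63.4757
M5
G0 X109.4979 Y32.1422
M4 S154
G1 X100.8565 Y41.3734 F2689
M5
G0 X0.0000 Y0.0000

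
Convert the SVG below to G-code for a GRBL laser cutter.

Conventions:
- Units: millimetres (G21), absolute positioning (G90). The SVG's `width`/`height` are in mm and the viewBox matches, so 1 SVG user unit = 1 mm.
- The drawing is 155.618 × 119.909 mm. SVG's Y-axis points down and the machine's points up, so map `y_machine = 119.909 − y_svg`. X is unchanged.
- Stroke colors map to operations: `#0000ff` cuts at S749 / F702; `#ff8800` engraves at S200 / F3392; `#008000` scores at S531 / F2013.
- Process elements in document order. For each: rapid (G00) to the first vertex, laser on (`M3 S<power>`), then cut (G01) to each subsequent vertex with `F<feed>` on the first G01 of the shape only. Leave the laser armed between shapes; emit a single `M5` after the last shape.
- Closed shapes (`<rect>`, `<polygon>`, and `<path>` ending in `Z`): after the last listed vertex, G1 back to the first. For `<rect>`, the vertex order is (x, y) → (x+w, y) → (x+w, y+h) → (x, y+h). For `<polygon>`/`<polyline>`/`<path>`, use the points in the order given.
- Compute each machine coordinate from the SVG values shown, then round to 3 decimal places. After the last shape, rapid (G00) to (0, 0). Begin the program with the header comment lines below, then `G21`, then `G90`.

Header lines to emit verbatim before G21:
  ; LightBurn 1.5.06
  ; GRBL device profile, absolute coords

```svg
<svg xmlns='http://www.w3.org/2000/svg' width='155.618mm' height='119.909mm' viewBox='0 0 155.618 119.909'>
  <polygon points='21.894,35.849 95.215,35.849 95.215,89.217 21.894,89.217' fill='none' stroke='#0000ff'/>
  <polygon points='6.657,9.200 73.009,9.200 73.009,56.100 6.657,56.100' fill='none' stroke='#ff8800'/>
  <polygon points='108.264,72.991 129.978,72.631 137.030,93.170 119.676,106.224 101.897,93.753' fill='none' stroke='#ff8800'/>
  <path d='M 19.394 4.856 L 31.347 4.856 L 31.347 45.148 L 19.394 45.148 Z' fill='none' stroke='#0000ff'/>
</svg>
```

Since the viewBox matches the mm dimensions, user units are millimetres directly. The only transform is the Y-flip y_m = 119.909 − y_svg.

Shape 1 is a rectangle drawn with `<polygon>`. Its stroke #0000ff means cut at S749, F702. After flipping Y the toolpath is (21.894,84.060) → (95.215,84.060) → (95.215,30.692) → (21.894,30.692) → (21.894,84.060), returning to the start.

Shape 2 is a rectangle drawn with `<polygon>`. Its stroke #ff8800 means engrave at S200, F3392. After flipping Y the toolpath is (6.657,110.709) → (73.009,110.709) → (73.009,63.809) → (6.657,63.809) → (6.657,110.709), returning to the start.

Shape 3 is a regular polygon drawn with `<polygon>`. Its stroke #ff8800 means engrave at S200, F3392. After flipping Y the toolpath is (108.264,46.918) → (129.978,47.278) → (137.030,26.739) → (119.676,13.685) → (101.897,26.156) → (108.264,46.918), returning to the start.

Shape 4 is a rectangle drawn with `<path>`. Its stroke #0000ff means cut at S749, F702. After flipping Y the toolpath is (19.394,115.053) → (31.347,115.053) → (31.347,74.761) → (19.394,74.761) → (19.394,115.053), returning to the start.

; LightBurn 1.5.06
; GRBL device profile, absolute coords
G21
G90
G00 X21.894 Y84.060
M3 S749
G01 X95.215 Y84.060 F702
G01 X95.215 Y30.692
G01 X21.894 Y30.692
G01 X21.894 Y84.060
G00 X6.657 Y110.709
M3 S200
G01 X73.009 Y110.709 F3392
G01 X73.009 Y63.809
G01 X6.657 Y63.809
G01 X6.657 Y110.709
G00 X108.264 Y46.918
M3 S200
G01 X129.978 Y47.278 F3392
G01 X137.030 Y26.739
G01 X119.676 Y13.685
G01 X101.897 Y26.156
G01 X108.264 Y46.918
G00 X19.394 Y115.053
M3 S749
G01 X31.347 Y115.053 F702
G01 X31.347 Y74.761
G01 X19.394 Y74.761
G01 X19.394 Y115.053
M5
G00 X0.000 Y0.000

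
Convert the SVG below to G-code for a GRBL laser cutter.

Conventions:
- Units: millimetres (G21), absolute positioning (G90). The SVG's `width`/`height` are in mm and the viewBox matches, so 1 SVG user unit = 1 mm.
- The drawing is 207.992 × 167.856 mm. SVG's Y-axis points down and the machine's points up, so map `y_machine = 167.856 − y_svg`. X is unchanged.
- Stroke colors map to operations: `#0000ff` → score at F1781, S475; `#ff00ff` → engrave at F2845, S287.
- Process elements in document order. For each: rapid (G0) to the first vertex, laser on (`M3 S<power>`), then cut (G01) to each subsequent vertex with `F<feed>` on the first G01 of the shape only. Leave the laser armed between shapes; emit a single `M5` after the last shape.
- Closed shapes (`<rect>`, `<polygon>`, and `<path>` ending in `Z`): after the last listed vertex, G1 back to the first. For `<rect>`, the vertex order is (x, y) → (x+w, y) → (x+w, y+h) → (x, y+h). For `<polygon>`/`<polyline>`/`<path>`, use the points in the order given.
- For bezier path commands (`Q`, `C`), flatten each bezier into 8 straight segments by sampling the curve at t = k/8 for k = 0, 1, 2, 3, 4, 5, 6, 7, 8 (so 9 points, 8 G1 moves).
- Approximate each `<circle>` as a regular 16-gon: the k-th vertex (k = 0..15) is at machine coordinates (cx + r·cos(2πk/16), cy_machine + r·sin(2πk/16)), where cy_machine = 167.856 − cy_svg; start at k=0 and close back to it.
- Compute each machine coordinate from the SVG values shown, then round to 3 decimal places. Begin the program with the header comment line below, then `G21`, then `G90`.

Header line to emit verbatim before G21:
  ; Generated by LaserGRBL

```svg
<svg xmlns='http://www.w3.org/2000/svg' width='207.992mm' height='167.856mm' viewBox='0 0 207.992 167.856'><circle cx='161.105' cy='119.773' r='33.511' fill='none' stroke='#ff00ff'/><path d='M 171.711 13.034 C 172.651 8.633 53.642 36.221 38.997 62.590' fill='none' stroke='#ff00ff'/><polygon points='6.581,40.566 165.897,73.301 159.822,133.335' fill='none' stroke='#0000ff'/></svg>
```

; Generated by LaserGRBL
G21
G90
G0 X194.616 Y48.083
M3 S287
G01 X192.065 Y60.907 F2845
G01 X184.801 Y71.779
G01 X173.929 Y79.043
G01 X161.105 Y81.594
G01 X148.281 Y79.043
G01 X137.409 Y71.779
G01 X130.145 Y60.907
G01 X127.594 Y48.083
G01 X130.145 Y35.259
G01 X137.409 Y24.387
G01 X148.281 Y17.123
G01 X161.105 Y14.572
G01 X173.929 Y17.123
G01 X184.801 Y24.387
G01 X192.065 Y35.259
G01 X194.616 Y48.083
G0 X171.711 Y154.822
M3 S287
G01 X166.879 Y155.038 F2845
G01 X153.430 Y152.644
G01 X133.994 Y148.029
G01 X111.198 Y141.583
G01 X87.672 Y133.694
G01 X66.044 Y124.752
G01 X48.943 Y115.147
G01 X38.997 Y105.266
G0 X6.581 Y127.290
M3 S475
G01 X165.897 Y94.555 F1781
G01 X159.822 Y34.521
G01 X6.581 Y127.290
M5

Since the viewBox matches the mm dimensions, user units are millimetres directly. The only transform is the Y-flip y_m = 167.856 − y_svg.

Shape 1 is a circle drawn with `<circle>`. Its stroke #ff00ff means engrave at S287, F2845. After flipping Y the toolpath is (194.616,48.083) → (192.065,60.907) → (184.801,71.779) → (173.929,79.043) → (161.105,81.594) → (148.281,79.043) → (137.409,71.779) → (130.145,60.907) → (127.594,48.083) → (130.145,35.259) → (137.409,24.387) → (148.281,17.123) → (161.105,14.572) → (173.929,17.123) → (184.801,24.387) → (192.065,35.259) → (194.616,48.083), returning to the start.

Shape 2 is a cubic bezier drawn with `<path>`. Its stroke #ff00ff means engrave at S287, F2845. After flipping Y the toolpath is (171.711,154.822) → (166.879,155.038) → (153.430,152.644) → (133.994,148.029) → (111.198,141.583) → (87.672,133.694) → (66.044,124.752) → (48.943,115.147) → (38.997,105.266).

Shape 3 is a closed polygon drawn with `<polygon>`. Its stroke #0000ff means score at S475, F1781. After flipping Y the toolpath is (6.581,127.290) → (165.897,94.555) → (159.822,34.521) → (6.581,127.290), returning to the start.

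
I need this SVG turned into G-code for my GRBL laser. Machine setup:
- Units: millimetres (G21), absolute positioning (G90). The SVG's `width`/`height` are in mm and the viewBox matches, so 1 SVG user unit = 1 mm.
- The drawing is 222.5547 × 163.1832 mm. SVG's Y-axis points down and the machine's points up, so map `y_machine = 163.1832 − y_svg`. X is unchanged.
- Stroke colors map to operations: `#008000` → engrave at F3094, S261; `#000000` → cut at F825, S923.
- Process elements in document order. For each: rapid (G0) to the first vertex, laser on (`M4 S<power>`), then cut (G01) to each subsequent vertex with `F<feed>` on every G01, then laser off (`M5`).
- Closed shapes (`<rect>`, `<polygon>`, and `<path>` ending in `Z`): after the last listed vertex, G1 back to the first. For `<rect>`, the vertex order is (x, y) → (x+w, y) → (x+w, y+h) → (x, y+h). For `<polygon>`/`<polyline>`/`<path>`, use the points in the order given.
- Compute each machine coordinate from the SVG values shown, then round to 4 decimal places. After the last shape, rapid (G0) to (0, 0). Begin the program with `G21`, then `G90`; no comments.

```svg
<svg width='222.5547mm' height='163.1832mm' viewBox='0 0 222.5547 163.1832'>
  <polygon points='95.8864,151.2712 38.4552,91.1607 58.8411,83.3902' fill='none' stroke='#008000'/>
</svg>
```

G21
G90
G0 X95.8864 Y11.9120
M4 S261
G01 X38.4552 Y72.0225 F3094
G01 X58.8411 Y79.7930 F3094
G01 X95.8864 Y11.9120 F3094
M5
G0 X0.0000 Y0.0000

Since the viewBox matches the mm dimensions, user units are millimetres directly. The only transform is the Y-flip y_m = 163.1832 − y_svg.

Shape 1 is a closed polygon drawn with `<polygon>`. Its stroke #008000 means engrave at S261, F3094. After flipping Y the toolpath is (95.8864,11.9120) → (38.4552,72.0225) → (58.8411,79.7930) → (95.8864,11.9120), returning to the start.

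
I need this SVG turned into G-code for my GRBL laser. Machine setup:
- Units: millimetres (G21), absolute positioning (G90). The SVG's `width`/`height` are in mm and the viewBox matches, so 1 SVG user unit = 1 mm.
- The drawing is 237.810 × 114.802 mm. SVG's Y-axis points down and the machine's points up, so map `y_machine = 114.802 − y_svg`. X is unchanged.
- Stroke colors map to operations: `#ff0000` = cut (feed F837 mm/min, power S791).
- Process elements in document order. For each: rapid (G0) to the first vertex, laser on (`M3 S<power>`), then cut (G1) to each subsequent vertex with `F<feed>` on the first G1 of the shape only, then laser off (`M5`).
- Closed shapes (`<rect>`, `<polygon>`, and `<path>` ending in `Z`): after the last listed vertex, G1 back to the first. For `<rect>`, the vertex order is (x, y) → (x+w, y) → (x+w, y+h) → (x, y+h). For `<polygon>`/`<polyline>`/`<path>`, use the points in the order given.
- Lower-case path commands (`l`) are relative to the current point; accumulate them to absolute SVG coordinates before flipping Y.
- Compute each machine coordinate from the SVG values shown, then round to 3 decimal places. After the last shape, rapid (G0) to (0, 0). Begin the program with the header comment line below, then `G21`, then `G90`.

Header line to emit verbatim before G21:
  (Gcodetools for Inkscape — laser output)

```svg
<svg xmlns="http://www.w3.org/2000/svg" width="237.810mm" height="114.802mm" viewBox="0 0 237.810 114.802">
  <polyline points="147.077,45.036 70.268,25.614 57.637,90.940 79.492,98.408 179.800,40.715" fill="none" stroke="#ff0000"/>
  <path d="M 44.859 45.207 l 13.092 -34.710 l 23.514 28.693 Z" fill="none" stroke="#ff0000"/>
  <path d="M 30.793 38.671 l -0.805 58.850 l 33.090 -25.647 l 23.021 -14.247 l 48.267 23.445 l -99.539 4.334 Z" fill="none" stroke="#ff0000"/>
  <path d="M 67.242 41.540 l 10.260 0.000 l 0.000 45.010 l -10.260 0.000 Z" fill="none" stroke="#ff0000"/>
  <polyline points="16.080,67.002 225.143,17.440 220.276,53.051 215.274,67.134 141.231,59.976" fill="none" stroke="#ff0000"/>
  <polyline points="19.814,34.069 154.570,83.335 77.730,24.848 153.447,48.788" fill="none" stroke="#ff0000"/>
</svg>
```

(Gcodetools for Inkscape — laser output)
G21
G90
G0 X147.077 Y69.766
M3 S791
G1 X70.268 Y89.188 F837
G1 X57.637 Y23.862
G1 X79.492 Y16.394
G1 X179.800 Y74.087
M5
G0 X44.859 Y69.595
M3 S791
G1 X57.951 Y104.305 F837
G1 X81.465 Y75.612
G1 X44.859 Y69.595
M5
G0 X30.793 Y76.131
M3 S791
G1 X29.988 Y17.281 F837
G1 X63.078 Y42.928
G1 X86.099 Y57.175
G1 X134.366 Y33.730
G1 X34.827 Y29.396
G1 X30.793 Y76.131
M5
G0 X67.242 Y73.262
M3 S791
G1 X77.502 Y73.262 F837
G1 X77.502 Y28.252
G1 X67.242 Y28.252
G1 X67.242 Y73.262
M5
G0 X16.080 Y47.800
M3 S791
G1 X225.143 Y97.362 F837
G1 X220.276 Y61.751
G1 X215.274 Y47.668
G1 X141.231 Y54.826
M5
G0 X19.814 Y80.733
M3 S791
G1 X154.570 Y31.467 F837
G1 X77.730 Y89.954
G1 X153.447 Y66.014
M5
G0 X0.000 Y0.000

1 u = 1 mm; y_m = 114.802 − y.

[1] `<polyline>` open polyline, #ff0000→cut S791 F837: (147.077,69.766) → (70.268,89.188) → (57.637,23.862) → (79.492,16.394) → (179.800,74.087)

[2] `<path>` regular polygon, #ff0000→cut S791 F837: (44.859,69.595) → (57.951,104.305) → (81.465,75.612) → (44.859,69.595) (closed)

[3] `<path>` closed polygon, #ff0000→cut S791 F837: (30.793,76.131) → (29.988,17.281) → (63.078,42.928) → (86.099,57.175) → (134.366,33.730) → (34.827,29.396) → (30.793,76.131) (closed)

[4] `<path>` rectangle, #ff0000→cut S791 F837: (67.242,73.262) → (77.502,73.262) → (77.502,28.252) → (67.242,28.252) → (67.242,73.262) (closed)

[5] `<polyline>` open polyline, #ff0000→cut S791 F837: (16.080,47.800) → (225.143,97.362) → (220.276,61.751) → (215.274,47.668) → (141.231,54.826)

[6] `<polyline>` open polyline, #ff0000→cut S791 F837: (19.814,80.733) → (154.570,31.467) → (77.730,89.954) → (153.447,66.014)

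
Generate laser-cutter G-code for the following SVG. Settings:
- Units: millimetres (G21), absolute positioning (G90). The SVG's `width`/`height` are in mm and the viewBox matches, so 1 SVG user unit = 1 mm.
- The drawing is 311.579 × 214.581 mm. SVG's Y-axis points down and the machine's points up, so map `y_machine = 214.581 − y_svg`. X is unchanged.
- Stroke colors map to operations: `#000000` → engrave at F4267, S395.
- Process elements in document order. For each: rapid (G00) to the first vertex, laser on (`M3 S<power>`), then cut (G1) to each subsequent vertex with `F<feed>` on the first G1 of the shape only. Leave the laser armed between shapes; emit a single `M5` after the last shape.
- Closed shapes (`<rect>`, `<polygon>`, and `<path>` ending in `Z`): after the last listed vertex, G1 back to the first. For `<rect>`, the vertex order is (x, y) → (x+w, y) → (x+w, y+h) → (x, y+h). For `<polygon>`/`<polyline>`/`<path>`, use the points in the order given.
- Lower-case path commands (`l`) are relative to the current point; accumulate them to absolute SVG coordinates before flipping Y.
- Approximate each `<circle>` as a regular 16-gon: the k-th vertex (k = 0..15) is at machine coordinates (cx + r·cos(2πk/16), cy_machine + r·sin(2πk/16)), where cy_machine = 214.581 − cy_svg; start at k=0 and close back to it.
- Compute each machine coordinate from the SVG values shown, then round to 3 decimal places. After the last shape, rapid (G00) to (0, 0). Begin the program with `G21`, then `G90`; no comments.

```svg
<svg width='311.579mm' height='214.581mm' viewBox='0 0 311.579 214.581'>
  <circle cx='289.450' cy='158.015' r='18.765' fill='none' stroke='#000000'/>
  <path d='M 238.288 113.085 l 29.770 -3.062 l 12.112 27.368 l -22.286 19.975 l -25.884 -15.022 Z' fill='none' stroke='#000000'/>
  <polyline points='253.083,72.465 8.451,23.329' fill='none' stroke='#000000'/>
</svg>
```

G21
G90
G00 X308.215 Y56.566
M3 S395
G1 X306.787 Y63.747 F4267
G1 X302.719 Y69.835
G1 X296.631 Y73.903
G1 X289.450 Y75.331
G1 X282.269 Y73.903
G1 X276.181 Y69.835
G1 X272.113 Y63.747
G1 X270.685 Y56.566
G1 X272.113 Y49.385
G1 X276.181 Y43.297
G1 X282.269 Y39.229
G1 X289.450 Y37.801
G1 X296.631 Y39.229
G1 X302.719 Y43.297
G1 X306.787 Y49.385
G1 X308.215 Y56.566
G00 X238.288 Y101.496
M3 S395
G1 X268.058 Y104.558 F4267
G1 X280.170 Y77.190
G1 X257.884 Y57.215
G1 X232.000 Y72.237
G1 X238.288 Y101.496
G00 X253.083 Y142.116
M3 S395
G1 X8.451 Y191.252 F4267
M5
G00 X0.000 Y0.000

Since the viewBox matches the mm dimensions, user units are millimetres directly. The only transform is the Y-flip y_m = 214.581 − y_svg.

Shape 1 is a circle drawn with `<circle>`. Its stroke #000000 means engrave at S395, F4267. After flipping Y the toolpath is (308.215,56.566) → (306.787,63.747) → (302.719,69.835) → (296.631,73.903) → (289.450,75.331) → (282.269,73.903) → (276.181,69.835) → (272.113,63.747) → (270.685,56.566) → (272.113,49.385) → (276.181,43.297) → (282.269,39.229) → (289.450,37.801) → (296.631,39.229) → (302.719,43.297) → (306.787,49.385) → (308.215,56.566), returning to the start.

Shape 2 is a regular polygon drawn with `<path>`. Its stroke #000000 means engrave at S395, F4267. After flipping Y the toolpath is (238.288,101.496) → (268.058,104.558) → (280.170,77.190) → (257.884,57.215) → (232.000,72.237) → (238.288,101.496), returning to the start.

Shape 3 is a line segment drawn with `<polyline>`. Its stroke #000000 means engrave at S395, F4267. After flipping Y the toolpath is (253.083,142.116) → (8.451,191.252).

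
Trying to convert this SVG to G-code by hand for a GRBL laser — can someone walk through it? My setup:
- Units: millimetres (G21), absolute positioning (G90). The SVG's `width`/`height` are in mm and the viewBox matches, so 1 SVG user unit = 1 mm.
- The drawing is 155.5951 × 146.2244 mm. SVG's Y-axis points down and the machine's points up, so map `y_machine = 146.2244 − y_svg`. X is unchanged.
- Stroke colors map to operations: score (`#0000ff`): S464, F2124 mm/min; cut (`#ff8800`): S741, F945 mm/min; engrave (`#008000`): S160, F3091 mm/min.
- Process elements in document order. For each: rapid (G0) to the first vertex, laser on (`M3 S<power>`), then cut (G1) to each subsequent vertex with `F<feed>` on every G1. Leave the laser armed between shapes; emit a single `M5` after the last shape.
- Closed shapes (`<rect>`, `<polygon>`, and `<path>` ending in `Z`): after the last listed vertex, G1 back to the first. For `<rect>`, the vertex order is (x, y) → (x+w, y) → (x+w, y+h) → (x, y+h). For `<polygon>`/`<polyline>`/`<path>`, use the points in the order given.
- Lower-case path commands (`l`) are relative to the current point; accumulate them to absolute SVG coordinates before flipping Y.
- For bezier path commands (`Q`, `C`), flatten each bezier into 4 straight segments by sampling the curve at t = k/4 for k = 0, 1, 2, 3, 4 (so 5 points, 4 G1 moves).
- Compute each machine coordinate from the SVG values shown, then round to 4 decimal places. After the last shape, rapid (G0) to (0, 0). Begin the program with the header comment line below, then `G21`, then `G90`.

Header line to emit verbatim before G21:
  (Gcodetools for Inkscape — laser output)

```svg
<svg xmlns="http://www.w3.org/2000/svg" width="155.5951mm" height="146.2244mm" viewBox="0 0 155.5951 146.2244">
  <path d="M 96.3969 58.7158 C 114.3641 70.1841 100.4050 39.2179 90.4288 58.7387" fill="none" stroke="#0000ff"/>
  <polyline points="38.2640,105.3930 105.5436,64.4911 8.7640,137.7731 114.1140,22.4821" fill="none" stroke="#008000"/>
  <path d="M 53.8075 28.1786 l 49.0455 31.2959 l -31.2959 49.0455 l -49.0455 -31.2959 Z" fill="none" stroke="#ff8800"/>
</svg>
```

(Gcodetools for Inkscape — laser output)
G21
G90
G0 X96.3969 Y87.5086
M3 S464
G1 X104.4472 Y85.4119 F2124
G1 X103.8916 Y90.5168 F2124
G1 X98.0967 Y94.1119 F2124
G1 X90.4288 Y87.4857 F2124
G0 X38.2640 Y40.8314
M3 S160
G1 X105.5436 Y81.7333 F3091
G1 X8.7640 Y8.4513 F3091
G1 X114.1140 Y123.7423 F3091
G0 X53.8075 Y118.0458
M3 S741
G1 X102.8530 Y86.7499 F945
G1 X71.5571 Y37.7044 F945
G1 X22.5116 Y69.0003 F945
G1 X53.8075 Y118.0458 F945
M5
G0 X0.0000 Y0.0000

Since the viewBox matches the mm dimensions, user units are millimetres directly. The only transform is the Y-flip y_m = 146.2244 − y_svg.

Shape 1 is a cubic bezier drawn with `<path>`. Its stroke #0000ff means score at S464, F2124. After flipping Y the toolpath is (96.3969,87.5086) → (104.4472,85.4119) → (103.8916,90.5168) → (98.0967,94.1119) → (90.4288,87.4857).

Shape 2 is a open polyline drawn with `<polyline>`. Its stroke #008000 means engrave at S160, F3091. After flipping Y the toolpath is (38.2640,40.8314) → (105.5436,81.7333) → (8.7640,8.4513) → (114.1140,123.7423).

Shape 3 is a regular polygon drawn with `<path>`. Its stroke #ff8800 means cut at S741, F945. After flipping Y the toolpath is (53.8075,118.0458) → (102.8530,86.7499) → (71.5571,37.7044) → (22.5116,69.0003) → (53.8075,118.0458), returning to the start.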